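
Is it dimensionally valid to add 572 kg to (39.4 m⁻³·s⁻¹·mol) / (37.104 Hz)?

No

Work out the base dimensions of each:
  572 kg:  kg
  (39.4 m⁻³·s⁻¹·mol) / (37.104 Hz):  [m⁻³·s⁻¹·mol] / [s⁻¹] = m⁻³·mol
kg ≠ m⁻³·mol, so they cannot be added.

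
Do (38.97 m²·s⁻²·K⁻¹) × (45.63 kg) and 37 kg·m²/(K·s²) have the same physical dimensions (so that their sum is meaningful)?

Dimensions:
  (38.97 m²·s⁻²·K⁻¹) × (45.63 kg):  [m²·s⁻²·K⁻¹] · [kg] = kg·m²·s⁻²·K⁻¹
  37 kg·m²/(K·s²):  kg·m²·s⁻²·K⁻¹
Both are kg·m²·s⁻²·K⁻¹, so they have the same dimensions and can be added.

Yes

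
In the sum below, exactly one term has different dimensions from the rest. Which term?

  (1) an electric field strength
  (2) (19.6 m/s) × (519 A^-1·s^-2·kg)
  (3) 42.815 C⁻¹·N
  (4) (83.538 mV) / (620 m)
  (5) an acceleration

In SI base units:
  (1) [electric field strength] = kg·m·s⁻³·A⁻¹
  (2) [m·s⁻¹] · [kg·s⁻²·A⁻¹] = kg·m·s⁻³·A⁻¹
  (3) N·C⁻¹ = kg·m·s⁻²·(s·A)⁻¹ = kg·m·s⁻³·A⁻¹
  (4) [kg·m²·s⁻³·A⁻¹] / [m] = kg·m·s⁻³·A⁻¹
  (5) [acceleration] = m·s⁻²
All reduce to kg·m·s⁻³·A⁻¹ except (5), which is m·s⁻².

(5)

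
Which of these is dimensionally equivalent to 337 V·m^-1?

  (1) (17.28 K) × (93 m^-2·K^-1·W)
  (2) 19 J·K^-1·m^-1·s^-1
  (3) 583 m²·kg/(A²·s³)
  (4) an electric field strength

Reference: V·m⁻¹ = J·C⁻¹·m⁻¹ = kg·m·s⁻³·A⁻¹.
Each option:
  (1) [K] · [kg·s⁻³·K⁻¹] = kg·s⁻³
  (2) J·s⁻¹·m⁻¹·K⁻¹ = N·m·s⁻¹·m⁻¹·K⁻¹ = kg·m·s⁻³·K⁻¹
  (3) kg·m²·s⁻³·A⁻²
  (4) [electric field strength] = kg·m·s⁻³·A⁻¹  ← same
Only (4) matches kg·m·s⁻³·A⁻¹.

(4)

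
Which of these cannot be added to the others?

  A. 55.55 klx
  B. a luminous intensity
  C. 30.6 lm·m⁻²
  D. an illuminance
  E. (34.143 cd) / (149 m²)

Work out the base dimensions of each:
  A. lx = lm·m⁻² = m⁻²·cd
  B. [luminous intensity] = cd
  C. lm·m⁻² = cd·m⁻² = m⁻²·cd
  D. [illuminance] = m⁻²·cd
  E. [cd] / [m²] = m⁻²·cd
All reduce to m⁻²·cd except B., which is cd.

B.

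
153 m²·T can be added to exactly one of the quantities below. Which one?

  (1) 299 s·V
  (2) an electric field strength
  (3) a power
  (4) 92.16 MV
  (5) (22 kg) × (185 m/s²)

Reference: T·m² = Wb·m⁻²·m² = kg·m²·s⁻²·A⁻¹.
Each option:
  (1) V·s = J·C⁻¹·s = kg·m²·s⁻²·A⁻¹  ← same
  (2) [electric field strength] = kg·m·s⁻³·A⁻¹
  (3) [power] = kg·m²·s⁻³
  (4) V = J·C⁻¹ = kg·m²·s⁻³·A⁻¹
  (5) [kg] · [m·s⁻²] = kg·m·s⁻²
Only (1) matches kg·m²·s⁻²·A⁻¹.

(1)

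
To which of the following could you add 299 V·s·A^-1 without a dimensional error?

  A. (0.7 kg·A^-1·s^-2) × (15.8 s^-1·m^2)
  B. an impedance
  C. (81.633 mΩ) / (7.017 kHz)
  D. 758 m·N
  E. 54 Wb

C.

Reference: V·s·A⁻¹ = J·C⁻¹·s·A⁻¹ = kg·m²·s⁻²·A⁻².
Each option:
  A. [kg·s⁻²·A⁻¹] · [m²·s⁻¹] = kg·m²·s⁻³·A⁻¹
  B. [impedance] = kg·m²·s⁻³·A⁻²
  C. [kg·m²·s⁻³·A⁻²] / [s⁻¹] = kg·m²·s⁻²·A⁻²  ← same
  D. N·m = kg·m·s⁻²·m = kg·m²·s⁻²
  E. Wb = V·s = kg·m²·s⁻²·A⁻¹
Only C. matches kg·m²·s⁻²·A⁻².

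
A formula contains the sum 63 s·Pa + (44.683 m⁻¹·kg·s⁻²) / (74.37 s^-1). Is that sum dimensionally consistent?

In SI base units:
  63 s·Pa:  Pa·s = N·m⁻²·s = kg·m⁻¹·s⁻¹
  (44.683 m⁻¹·kg·s⁻²) / (74.37 s^-1):  [kg·m⁻¹·s⁻²] / [s⁻¹] = kg·m⁻¹·s⁻¹
Both are kg·m⁻¹·s⁻¹, so they have the same dimensions and can be added.

Yes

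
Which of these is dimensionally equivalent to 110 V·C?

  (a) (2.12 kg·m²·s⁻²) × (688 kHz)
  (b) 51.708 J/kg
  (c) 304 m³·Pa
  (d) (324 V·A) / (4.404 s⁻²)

(c)

Reference: C·V = s·A·J·C⁻¹ = kg·m²·s⁻².
Each option:
  (a) [kg·m²·s⁻²] · [s⁻¹] = kg·m²·s⁻³
  (b) J·kg⁻¹ = N·m·kg⁻¹ = m²·s⁻²
  (c) Pa·m³ = N·m⁻²·m³ = kg·m²·s⁻²  ← same
  (d) [kg·m²·s⁻³] / [s⁻²] = kg·m²·s⁻¹
Only (c) matches kg·m²·s⁻².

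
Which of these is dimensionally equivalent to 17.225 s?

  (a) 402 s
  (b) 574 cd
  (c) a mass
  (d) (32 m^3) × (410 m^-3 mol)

Reference: s.
Each option:
  (a) s  ← same
  (b) cd
  (c) [mass] = kg
  (d) [m³] · [m⁻³·mol] = mol
Only (a) matches s.

(a)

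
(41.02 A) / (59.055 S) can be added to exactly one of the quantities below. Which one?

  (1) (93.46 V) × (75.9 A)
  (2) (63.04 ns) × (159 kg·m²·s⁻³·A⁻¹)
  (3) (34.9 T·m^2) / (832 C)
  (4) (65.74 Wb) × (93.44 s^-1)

Reference: [A] / [kg⁻¹·m⁻²·s³·A²] = kg·m²·s⁻³·A⁻¹.
Each option:
  (1) [kg·m²·s⁻³·A⁻¹] · [A] = kg·m²·s⁻³
  (2) [s] · [kg·m²·s⁻³·A⁻¹] = kg·m²·s⁻²·A⁻¹
  (3) [kg·m²·s⁻²·A⁻¹] / [s·A] = kg·m²·s⁻³·A⁻²
  (4) [kg·m²·s⁻²·A⁻¹] · [s⁻¹] = kg·m²·s⁻³·A⁻¹  ← same
Only (4) matches kg·m²·s⁻³·A⁻¹.

(4)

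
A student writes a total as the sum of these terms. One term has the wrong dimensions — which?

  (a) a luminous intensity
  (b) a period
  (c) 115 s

(a)

In SI base units:
  (a) [luminous intensity] = cd
  (b) [period] = s
  (c) s
All reduce to s except (a), which is cd.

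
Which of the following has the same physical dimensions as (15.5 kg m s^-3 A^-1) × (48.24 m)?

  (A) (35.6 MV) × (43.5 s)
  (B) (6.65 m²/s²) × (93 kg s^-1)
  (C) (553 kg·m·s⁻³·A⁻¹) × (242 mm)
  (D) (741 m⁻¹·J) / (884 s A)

Reference: [kg·m·s⁻³·A⁻¹] · [m] = kg·m²·s⁻³·A⁻¹.
Each option:
  (A) [kg·m²·s⁻³·A⁻¹] · [s] = kg·m²·s⁻²·A⁻¹
  (B) [m²·s⁻²] · [kg·s⁻¹] = kg·m²·s⁻³
  (C) [kg·m·s⁻³·A⁻¹] · [m] = kg·m²·s⁻³·A⁻¹  ← same
  (D) [kg·m·s⁻²] / [s·A] = kg·m·s⁻³·A⁻¹
Only (C) matches kg·m²·s⁻³·A⁻¹.

(C)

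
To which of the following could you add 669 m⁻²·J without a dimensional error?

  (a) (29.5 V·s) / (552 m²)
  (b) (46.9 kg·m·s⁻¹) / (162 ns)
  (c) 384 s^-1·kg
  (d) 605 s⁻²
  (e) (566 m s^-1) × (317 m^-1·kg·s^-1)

(e)

Reference: J·m⁻² = N·m·m⁻² = kg·s⁻².
Each option:
  (a) [kg·m²·s⁻²·A⁻¹] / [m²] = kg·s⁻²·A⁻¹
  (b) [kg·m·s⁻¹] / [s] = kg·m·s⁻²
  (c) kg·s⁻¹
  (d) s⁻²
  (e) [m·s⁻¹] · [kg·m⁻¹·s⁻¹] = kg·s⁻²  ← same
Only (e) matches kg·s⁻².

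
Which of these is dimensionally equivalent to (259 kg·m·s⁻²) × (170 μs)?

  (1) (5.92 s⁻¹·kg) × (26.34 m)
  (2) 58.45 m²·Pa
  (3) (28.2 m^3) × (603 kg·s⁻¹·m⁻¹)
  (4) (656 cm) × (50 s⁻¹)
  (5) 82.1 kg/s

(1)

Reference: [kg·m·s⁻²] · [s] = kg·m·s⁻¹.
Each option:
  (1) [kg·s⁻¹] · [m] = kg·m·s⁻¹  ← same
  (2) Pa·m² = N·m⁻²·m² = kg·m·s⁻²
  (3) [m³] · [kg·m⁻¹·s⁻¹] = kg·m²·s⁻¹
  (4) [m] · [s⁻¹] = m·s⁻¹
  (5) kg·s⁻¹
Only (1) matches kg·m·s⁻¹.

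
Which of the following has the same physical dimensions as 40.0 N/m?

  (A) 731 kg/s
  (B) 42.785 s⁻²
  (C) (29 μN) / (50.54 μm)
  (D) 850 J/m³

Reference: N·m⁻¹ = kg·m·s⁻²·m⁻¹ = kg·s⁻².
Each option:
  (A) kg·s⁻¹
  (B) s⁻²
  (C) [kg·m·s⁻²] / [m] = kg·s⁻²  ← same
  (D) J·m⁻³ = N·m·m⁻³ = kg·m⁻¹·s⁻²
Only (C) matches kg·s⁻².

(C)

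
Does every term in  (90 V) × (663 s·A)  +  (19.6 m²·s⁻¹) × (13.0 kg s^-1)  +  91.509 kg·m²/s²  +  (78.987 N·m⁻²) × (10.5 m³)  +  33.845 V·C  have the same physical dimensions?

Dimensions:
  (90 V) × (663 s·A):  [kg·m²·s⁻³·A⁻¹] · [s·A] = kg·m²·s⁻²
  (19.6 m²·s⁻¹) × (13.0 kg s^-1):  [m²·s⁻¹] · [kg·s⁻¹] = kg·m²·s⁻²
  91.509 kg·m²/s²:  kg·m²·s⁻²
  (78.987 N·m⁻²) × (10.5 m³):  [kg·m⁻¹·s⁻²] · [m³] = kg·m²·s⁻²
  33.845 V·C:  C·V = s·A·J·C⁻¹ = kg·m²·s⁻²
Every term reduces to kg·m²·s⁻².

Yes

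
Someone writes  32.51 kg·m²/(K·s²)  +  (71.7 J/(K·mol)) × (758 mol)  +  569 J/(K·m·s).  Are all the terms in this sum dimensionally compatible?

No

Reduce each to base SI dimensions:
  32.51 kg·m²/(K·s²):  kg·m²·s⁻²·K⁻¹
  (71.7 J/(K·mol)) × (758 mol):  [kg·m²·s⁻²·K⁻¹·mol⁻¹] · [mol] = kg·m²·s⁻²·K⁻¹
  569 J/(K·m·s):  J·s⁻¹·m⁻¹·K⁻¹ = N·m·s⁻¹·m⁻¹·K⁻¹ = kg·m·s⁻³·K⁻¹
The terms do not share a single dimension (kg·m²·s⁻²·K⁻¹ vs kg·m·s⁻³·K⁻¹).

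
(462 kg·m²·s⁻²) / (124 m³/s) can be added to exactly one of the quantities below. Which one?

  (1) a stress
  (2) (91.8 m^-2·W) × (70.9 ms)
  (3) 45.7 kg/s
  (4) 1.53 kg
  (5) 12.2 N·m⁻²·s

Reference: [kg·m²·s⁻²] / [m³·s⁻¹] = kg·m⁻¹·s⁻¹.
Each option:
  (1) [stress] = kg·m⁻¹·s⁻²
  (2) [kg·s⁻³] · [s] = kg·s⁻²
  (3) kg·s⁻¹
  (4) kg
  (5) N·s·m⁻² = kg·m·s⁻²·s·m⁻² = kg·m⁻¹·s⁻¹  ← same
Only (5) matches kg·m⁻¹·s⁻¹.

(5)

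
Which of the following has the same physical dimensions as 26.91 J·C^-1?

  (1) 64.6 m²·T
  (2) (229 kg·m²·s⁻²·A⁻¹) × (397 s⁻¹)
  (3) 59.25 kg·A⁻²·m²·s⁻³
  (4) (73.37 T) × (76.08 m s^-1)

(2)

Reference: J·C⁻¹ = N·m·(s·A)⁻¹ = kg·m²·s⁻³·A⁻¹.
Each option:
  (1) T·m² = Wb·m⁻²·m² = kg·m²·s⁻²·A⁻¹
  (2) [kg·m²·s⁻²·A⁻¹] · [s⁻¹] = kg·m²·s⁻³·A⁻¹  ← same
  (3) kg·m²·s⁻³·A⁻²
  (4) [kg·s⁻²·A⁻¹] · [m·s⁻¹] = kg·m·s⁻³·A⁻¹
Only (2) matches kg·m²·s⁻³·A⁻¹.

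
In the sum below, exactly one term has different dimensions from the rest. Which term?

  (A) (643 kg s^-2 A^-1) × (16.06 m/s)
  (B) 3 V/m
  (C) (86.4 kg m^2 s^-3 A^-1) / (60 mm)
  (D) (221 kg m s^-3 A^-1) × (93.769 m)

(D)

Work out the base dimensions of each:
  (A) [kg·s⁻²·A⁻¹] · [m·s⁻¹] = kg·m·s⁻³·A⁻¹
  (B) V·m⁻¹ = J·C⁻¹·m⁻¹ = kg·m·s⁻³·A⁻¹
  (C) [kg·m²·s⁻³·A⁻¹] / [m] = kg·m·s⁻³·A⁻¹
  (D) [kg·m·s⁻³·A⁻¹] · [m] = kg·m²·s⁻³·A⁻¹
All reduce to kg·m·s⁻³·A⁻¹ except (D), which is kg·m²·s⁻³·A⁻¹.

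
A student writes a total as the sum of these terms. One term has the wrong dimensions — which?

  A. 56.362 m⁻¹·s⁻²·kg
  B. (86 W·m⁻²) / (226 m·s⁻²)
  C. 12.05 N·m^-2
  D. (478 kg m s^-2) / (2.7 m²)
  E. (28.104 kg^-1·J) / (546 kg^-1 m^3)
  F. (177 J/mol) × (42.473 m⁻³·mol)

Reduce each to base SI dimensions:
  A. kg·m⁻¹·s⁻²
  B. [kg·s⁻³] / [m·s⁻²] = kg·m⁻¹·s⁻¹
  C. N·m⁻² = kg·m·s⁻²·m⁻² = kg·m⁻¹·s⁻²
  D. [kg·m·s⁻²] / [m²] = kg·m⁻¹·s⁻²
  E. [m²·s⁻²] / [kg⁻¹·m³] = kg·m⁻¹·s⁻²
  F. [kg·m²·s⁻²·mol⁻¹] · [m⁻³·mol] = kg·m⁻¹·s⁻²
All reduce to kg·m⁻¹·s⁻² except B., which is kg·m⁻¹·s⁻¹.

B.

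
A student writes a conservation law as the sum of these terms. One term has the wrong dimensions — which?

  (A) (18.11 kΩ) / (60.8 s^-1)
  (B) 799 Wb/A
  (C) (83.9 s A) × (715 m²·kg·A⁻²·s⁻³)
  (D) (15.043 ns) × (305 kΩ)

In SI base units:
  (A) [kg·m²·s⁻³·A⁻²] / [s⁻¹] = kg·m²·s⁻²·A⁻²
  (B) Wb·A⁻¹ = V·s·A⁻¹ = kg·m²·s⁻²·A⁻²
  (C) [s·A] · [kg·m²·s⁻³·A⁻²] = kg·m²·s⁻²·A⁻¹
  (D) [s] · [kg·m²·s⁻³·A⁻²] = kg·m²·s⁻²·A⁻²
All reduce to kg·m²·s⁻²·A⁻² except (C), which is kg·m²·s⁻²·A⁻¹.

(C)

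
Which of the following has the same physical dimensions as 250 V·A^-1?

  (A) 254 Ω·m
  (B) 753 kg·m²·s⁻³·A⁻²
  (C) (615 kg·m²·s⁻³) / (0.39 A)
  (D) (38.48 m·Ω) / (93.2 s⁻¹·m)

Reference: V·A⁻¹ = J·C⁻¹·A⁻¹ = kg·m²·s⁻³·A⁻².
Each option:
  (A) Ω·m = V·A⁻¹·m = kg·m³·s⁻³·A⁻²
  (B) kg·m²·s⁻³·A⁻²  ← same
  (C) [kg·m²·s⁻³] / [A] = kg·m²·s⁻³·A⁻¹
  (D) [kg·m³·s⁻³·A⁻²] / [m·s⁻¹] = kg·m²·s⁻²·A⁻²
Only (B) matches kg·m²·s⁻³·A⁻².

(B)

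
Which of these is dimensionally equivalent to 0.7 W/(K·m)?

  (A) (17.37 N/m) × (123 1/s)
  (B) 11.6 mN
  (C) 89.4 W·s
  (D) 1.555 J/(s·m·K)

(D)

Reference: W·m⁻¹·K⁻¹ = J·s⁻¹·m⁻¹·K⁻¹ = kg·m·s⁻³·K⁻¹.
Each option:
  (A) [kg·s⁻²] · [s⁻¹] = kg·s⁻³
  (B) N = kg·m·s⁻²
  (C) W·s = J·s⁻¹·s = kg·m²·s⁻²
  (D) J·s⁻¹·m⁻¹·K⁻¹ = N·m·s⁻¹·m⁻¹·K⁻¹ = kg·m·s⁻³·K⁻¹  ← same
Only (D) matches kg·m·s⁻³·K⁻¹.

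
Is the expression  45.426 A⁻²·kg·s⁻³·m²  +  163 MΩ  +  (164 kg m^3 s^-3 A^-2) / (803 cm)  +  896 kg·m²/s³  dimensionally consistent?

In SI base units:
  45.426 A⁻²·kg·s⁻³·m²:  kg·m²·s⁻³·A⁻²
  163 MΩ:  Ω = V·A⁻¹ = kg·m²·s⁻³·A⁻²
  (164 kg m^3 s^-3 A^-2) / (803 cm):  [kg·m³·s⁻³·A⁻²] / [m] = kg·m²·s⁻³·A⁻²
  896 kg·m²/s³:  kg·m²·s⁻³
The terms do not share a single dimension (kg·m²·s⁻³ vs kg·m²·s⁻³·A⁻²).

No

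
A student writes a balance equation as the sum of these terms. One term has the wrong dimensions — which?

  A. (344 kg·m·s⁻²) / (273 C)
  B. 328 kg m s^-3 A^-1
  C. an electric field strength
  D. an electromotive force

In SI base units:
  A. [kg·m·s⁻²] / [s·A] = kg·m·s⁻³·A⁻¹
  B. kg·m·s⁻³·A⁻¹
  C. [electric field strength] = kg·m·s⁻³·A⁻¹
  D. [electromotive force] = kg·m²·s⁻³·A⁻¹
All reduce to kg·m·s⁻³·A⁻¹ except D., which is kg·m²·s⁻³·A⁻¹.

D.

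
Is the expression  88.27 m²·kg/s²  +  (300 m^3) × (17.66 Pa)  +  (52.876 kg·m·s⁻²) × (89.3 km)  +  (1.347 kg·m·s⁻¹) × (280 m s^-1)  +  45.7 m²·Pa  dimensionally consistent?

In SI base units:
  88.27 m²·kg/s²:  kg·m²·s⁻²
  (300 m^3) × (17.66 Pa):  [m³] · [kg·m⁻¹·s⁻²] = kg·m²·s⁻²
  (52.876 kg·m·s⁻²) × (89.3 km):  [kg·m·s⁻²] · [m] = kg·m²·s⁻²
  (1.347 kg·m·s⁻¹) × (280 m s^-1):  [kg·m·s⁻¹] · [m·s⁻¹] = kg·m²·s⁻²
  45.7 m²·Pa:  Pa·m² = N·m⁻²·m² = kg·m·s⁻²
The terms do not share a single dimension (kg·m²·s⁻² vs kg·m·s⁻²).

No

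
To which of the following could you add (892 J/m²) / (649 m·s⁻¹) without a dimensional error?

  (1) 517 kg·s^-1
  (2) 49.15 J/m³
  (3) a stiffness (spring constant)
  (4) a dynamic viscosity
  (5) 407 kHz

Reference: [kg·s⁻²] / [m·s⁻¹] = kg·m⁻¹·s⁻¹.
Each option:
  (1) kg·s⁻¹
  (2) J·m⁻³ = N·m·m⁻³ = kg·m⁻¹·s⁻²
  (3) [stiffness (spring constant)] = kg·s⁻²
  (4) [dynamic viscosity] = kg·m⁻¹·s⁻¹  ← same
  (5) Hz = s⁻¹
Only (4) matches kg·m⁻¹·s⁻¹.

(4)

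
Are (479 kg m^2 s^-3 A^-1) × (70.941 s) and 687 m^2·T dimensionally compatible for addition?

Yes

Dimensions:
  (479 kg m^2 s^-3 A^-1) × (70.941 s):  [kg·m²·s⁻³·A⁻¹] · [s] = kg·m²·s⁻²·A⁻¹
  687 m^2·T:  T·m² = Wb·m⁻²·m² = kg·m²·s⁻²·A⁻¹
Both are kg·m²·s⁻²·A⁻¹, so they have the same dimensions and can be added.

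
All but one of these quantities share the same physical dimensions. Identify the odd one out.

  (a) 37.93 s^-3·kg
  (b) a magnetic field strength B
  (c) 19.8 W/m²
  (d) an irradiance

Expand each in SI base units:
  (a) kg·s⁻³
  (b) [magnetic field strength B] = kg·s⁻²·A⁻¹
  (c) W·m⁻² = J·s⁻¹·m⁻² = kg·s⁻³
  (d) [irradiance] = kg·s⁻³
All reduce to kg·s⁻³ except (b), which is kg·s⁻²·A⁻¹.

(b)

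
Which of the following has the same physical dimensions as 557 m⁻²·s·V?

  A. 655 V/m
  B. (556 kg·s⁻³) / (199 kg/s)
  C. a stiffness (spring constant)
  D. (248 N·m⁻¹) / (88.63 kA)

Reference: V·s·m⁻² = J·C⁻¹·s·m⁻² = kg·s⁻²·A⁻¹.
Each option:
  A. V·m⁻¹ = J·C⁻¹·m⁻¹ = kg·m·s⁻³·A⁻¹
  B. [kg·s⁻³] / [kg·s⁻¹] = s⁻²
  C. [stiffness (spring constant)] = kg·s⁻²
  D. [kg·s⁻²] / [A] = kg·s⁻²·A⁻¹  ← same
Only D. matches kg·s⁻²·A⁻¹.

D.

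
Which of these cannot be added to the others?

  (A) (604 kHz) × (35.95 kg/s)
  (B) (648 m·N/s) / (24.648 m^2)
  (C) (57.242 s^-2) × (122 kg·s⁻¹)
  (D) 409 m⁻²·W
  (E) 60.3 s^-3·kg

Expand each in SI base units:
  (A) [s⁻¹] · [kg·s⁻¹] = kg·s⁻²
  (B) [kg·m²·s⁻³] / [m²] = kg·s⁻³
  (C) [s⁻²] · [kg·s⁻¹] = kg·s⁻³
  (D) W·m⁻² = J·s⁻¹·m⁻² = kg·s⁻³
  (E) kg·s⁻³
All reduce to kg·s⁻³ except (A), which is kg·s⁻².

(A)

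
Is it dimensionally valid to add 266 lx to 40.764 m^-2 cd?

Expand each in SI base units:
  266 lx:  lx = lm·m⁻² = m⁻²·cd
  40.764 m^-2 cd:  m⁻²·cd
Both are m⁻²·cd, so they have the same dimensions and can be added.

Yes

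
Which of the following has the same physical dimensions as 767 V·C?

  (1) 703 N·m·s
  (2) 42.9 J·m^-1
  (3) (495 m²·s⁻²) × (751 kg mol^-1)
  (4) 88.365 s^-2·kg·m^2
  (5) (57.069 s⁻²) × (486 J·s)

(4)

Reference: C·V = s·A·J·C⁻¹ = kg·m²·s⁻².
Each option:
  (1) N·m·s = kg·m·s⁻²·m·s = kg·m²·s⁻¹
  (2) J·m⁻¹ = N·m·m⁻¹ = kg·m·s⁻²
  (3) [m²·s⁻²] · [kg·mol⁻¹] = kg·m²·s⁻²·mol⁻¹
  (4) kg·m²·s⁻²  ← same
  (5) [s⁻²] · [kg·m²·s⁻¹] = kg·m²·s⁻³
Only (4) matches kg·m²·s⁻².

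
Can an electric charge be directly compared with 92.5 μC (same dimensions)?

Reduce each to base SI dimensions:
  an electric charge:  [electric charge] = s·A
  92.5 μC:  C = s·A
Both are s·A, so they have the same dimensions and can be added.

Yes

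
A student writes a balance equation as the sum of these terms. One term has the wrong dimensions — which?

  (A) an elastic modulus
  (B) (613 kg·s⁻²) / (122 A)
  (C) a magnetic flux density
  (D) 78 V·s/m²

Reduce each to base SI dimensions:
  (A) [elastic modulus] = kg·m⁻¹·s⁻²
  (B) [kg·s⁻²] / [A] = kg·s⁻²·A⁻¹
  (C) [magnetic flux density] = kg·s⁻²·A⁻¹
  (D) V·s·m⁻² = J·C⁻¹·s·m⁻² = kg·s⁻²·A⁻¹
All reduce to kg·s⁻²·A⁻¹ except (A), which is kg·m⁻¹·s⁻².

(A)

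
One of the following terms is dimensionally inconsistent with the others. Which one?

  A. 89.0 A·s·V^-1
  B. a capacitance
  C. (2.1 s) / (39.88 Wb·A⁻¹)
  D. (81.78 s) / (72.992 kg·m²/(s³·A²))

Expand each in SI base units:
  A. A·s·V⁻¹ = A·s·(J·C⁻¹)⁻¹ = kg⁻¹·m⁻²·s⁴·A²
  B. [capacitance] = kg⁻¹·m⁻²·s⁴·A²
  C. [s] / [kg·m²·s⁻²·A⁻²] = kg⁻¹·m⁻²·s³·A²
  D. [s] / [kg·m²·s⁻³·A⁻²] = kg⁻¹·m⁻²·s⁴·A²
All reduce to kg⁻¹·m⁻²·s⁴·A² except C., which is kg⁻¹·m⁻²·s³·A².

C.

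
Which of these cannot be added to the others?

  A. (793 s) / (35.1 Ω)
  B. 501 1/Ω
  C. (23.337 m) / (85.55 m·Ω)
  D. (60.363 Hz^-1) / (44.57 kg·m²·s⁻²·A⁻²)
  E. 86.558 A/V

A.

Expand each in SI base units:
  A. [s] / [kg·m²·s⁻³·A⁻²] = kg⁻¹·m⁻²·s⁴·A²
  B. Ω⁻¹ = (V·A⁻¹)⁻¹ = kg⁻¹·m⁻²·s³·A²
  C. [m] / [kg·m³·s⁻³·A⁻²] = kg⁻¹·m⁻²·s³·A²
  D. [s] / [kg·m²·s⁻²·A⁻²] = kg⁻¹·m⁻²·s³·A²
  E. A·V⁻¹ = A·(J·C⁻¹)⁻¹ = kg⁻¹·m⁻²·s³·A²
All reduce to kg⁻¹·m⁻²·s³·A² except A., which is kg⁻¹·m⁻²·s⁴·A².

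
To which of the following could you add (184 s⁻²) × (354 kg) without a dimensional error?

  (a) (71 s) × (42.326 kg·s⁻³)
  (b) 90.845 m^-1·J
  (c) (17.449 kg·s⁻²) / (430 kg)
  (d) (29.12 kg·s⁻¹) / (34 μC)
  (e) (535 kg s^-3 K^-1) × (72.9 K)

Reference: [s⁻²] · [kg] = kg·s⁻².
Each option:
  (a) [s] · [kg·s⁻³] = kg·s⁻²  ← same
  (b) J·m⁻¹ = N·m·m⁻¹ = kg·m·s⁻²
  (c) [kg·s⁻²] / [kg] = s⁻²
  (d) [kg·s⁻¹] / [s·A] = kg·s⁻²·A⁻¹
  (e) [kg·s⁻³·K⁻¹] · [K] = kg·s⁻³
Only (a) matches kg·s⁻².

(a)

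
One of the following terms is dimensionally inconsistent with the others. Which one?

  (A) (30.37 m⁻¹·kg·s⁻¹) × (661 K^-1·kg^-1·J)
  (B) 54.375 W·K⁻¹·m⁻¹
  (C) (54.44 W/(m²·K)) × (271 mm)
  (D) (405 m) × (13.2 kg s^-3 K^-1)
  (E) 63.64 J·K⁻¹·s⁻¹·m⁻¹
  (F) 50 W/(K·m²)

(F)

In SI base units:
  (A) [kg·m⁻¹·s⁻¹] · [m²·s⁻²·K⁻¹] = kg·m·s⁻³·K⁻¹
  (B) W·m⁻¹·K⁻¹ = J·s⁻¹·m⁻¹·K⁻¹ = kg·m·s⁻³·K⁻¹
  (C) [kg·s⁻³·K⁻¹] · [m] = kg·m·s⁻³·K⁻¹
  (D) [m] · [kg·s⁻³·K⁻¹] = kg·m·s⁻³·K⁻¹
  (E) J·s⁻¹·m⁻¹·K⁻¹ = N·m·s⁻¹·m⁻¹·K⁻¹ = kg·m·s⁻³·K⁻¹
  (F) W·m⁻²·K⁻¹ = J·s⁻¹·m⁻²·K⁻¹ = kg·s⁻³·K⁻¹
All reduce to kg·m·s⁻³·K⁻¹ except (F), which is kg·s⁻³·K⁻¹.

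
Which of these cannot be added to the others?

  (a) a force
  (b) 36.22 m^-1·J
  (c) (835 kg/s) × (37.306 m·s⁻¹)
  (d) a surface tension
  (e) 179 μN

(d)

Work out the base dimensions of each:
  (a) [force] = kg·m·s⁻²
  (b) J·m⁻¹ = N·m·m⁻¹ = kg·m·s⁻²
  (c) [kg·s⁻¹] · [m·s⁻¹] = kg·m·s⁻²
  (d) [surface tension] = kg·s⁻²
  (e) N = kg·m·s⁻²
All reduce to kg·m·s⁻² except (d), which is kg·s⁻².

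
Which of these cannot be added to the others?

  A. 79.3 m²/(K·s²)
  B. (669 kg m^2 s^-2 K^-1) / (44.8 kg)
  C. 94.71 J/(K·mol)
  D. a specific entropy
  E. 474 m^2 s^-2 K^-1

C.

Expand each in SI base units:
  A. m²·s⁻²·K⁻¹
  B. [kg·m²·s⁻²·K⁻¹] / [kg] = m²·s⁻²·K⁻¹
  C. J·mol⁻¹·K⁻¹ = N·m·mol⁻¹·K⁻¹ = kg·m²·s⁻²·K⁻¹·mol⁻¹
  D. [specific entropy] = m²·s⁻²·K⁻¹
  E. m²·s⁻²·K⁻¹
All reduce to m²·s⁻²·K⁻¹ except C., which is kg·m²·s⁻²·K⁻¹·mol⁻¹.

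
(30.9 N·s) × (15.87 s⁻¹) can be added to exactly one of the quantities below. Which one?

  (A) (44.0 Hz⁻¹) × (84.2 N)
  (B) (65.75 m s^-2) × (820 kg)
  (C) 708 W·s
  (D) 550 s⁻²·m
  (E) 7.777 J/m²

(B)

Reference: [kg·m·s⁻¹] · [s⁻¹] = kg·m·s⁻².
Each option:
  (A) [s] · [kg·m·s⁻²] = kg·m·s⁻¹
  (B) [m·s⁻²] · [kg] = kg·m·s⁻²  ← same
  (C) W·s = J·s⁻¹·s = kg·m²·s⁻²
  (D) m·s⁻²
  (E) J·m⁻² = N·m·m⁻² = kg·s⁻²
Only (B) matches kg·m·s⁻².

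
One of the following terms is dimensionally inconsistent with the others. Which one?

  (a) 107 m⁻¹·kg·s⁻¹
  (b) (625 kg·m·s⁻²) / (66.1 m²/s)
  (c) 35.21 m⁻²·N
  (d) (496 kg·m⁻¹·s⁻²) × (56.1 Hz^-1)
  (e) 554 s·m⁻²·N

(c)

Work out the base dimensions of each:
  (a) kg·m⁻¹·s⁻¹
  (b) [kg·m·s⁻²] / [m²·s⁻¹] = kg·m⁻¹·s⁻¹
  (c) N·m⁻² = kg·m·s⁻²·m⁻² = kg·m⁻¹·s⁻²
  (d) [kg·m⁻¹·s⁻²] · [s] = kg·m⁻¹·s⁻¹
  (e) N·s·m⁻² = kg·m·s⁻²·s·m⁻² = kg·m⁻¹·s⁻¹
All reduce to kg·m⁻¹·s⁻¹ except (c), which is kg·m⁻¹·s⁻².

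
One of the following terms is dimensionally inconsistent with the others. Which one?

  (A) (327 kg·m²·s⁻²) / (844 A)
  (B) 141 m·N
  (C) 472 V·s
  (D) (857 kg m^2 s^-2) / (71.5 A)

Dimensions:
  (A) [kg·m²·s⁻²] / [A] = kg·m²·s⁻²·A⁻¹
  (B) N·m = kg·m·s⁻²·m = kg·m²·s⁻²
  (C) V·s = J·C⁻¹·s = kg·m²·s⁻²·A⁻¹
  (D) [kg·m²·s⁻²] / [A] = kg·m²·s⁻²·A⁻¹
All reduce to kg·m²·s⁻²·A⁻¹ except (B), which is kg·m²·s⁻².

(B)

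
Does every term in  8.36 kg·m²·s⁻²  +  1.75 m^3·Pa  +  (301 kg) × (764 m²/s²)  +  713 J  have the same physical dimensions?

Expand each in SI base units:
  8.36 kg·m²·s⁻²:  kg·m²·s⁻²
  1.75 m^3·Pa:  Pa·m³ = N·m⁻²·m³ = kg·m²·s⁻²
  (301 kg) × (764 m²/s²):  [kg] · [m²·s⁻²] = kg·m²·s⁻²
  713 J:  J = N·m = kg·m²·s⁻²
Every term reduces to kg·m²·s⁻².

Yes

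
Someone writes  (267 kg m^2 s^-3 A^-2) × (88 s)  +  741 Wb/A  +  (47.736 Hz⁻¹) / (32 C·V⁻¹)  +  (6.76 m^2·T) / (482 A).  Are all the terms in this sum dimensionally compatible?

No

In SI base units:
  (267 kg m^2 s^-3 A^-2) × (88 s):  [kg·m²·s⁻³·A⁻²] · [s] = kg·m²·s⁻²·A⁻²
  741 Wb/A:  Wb·A⁻¹ = V·s·A⁻¹ = kg·m²·s⁻²·A⁻²
  (47.736 Hz⁻¹) / (32 C·V⁻¹):  [s] / [kg⁻¹·m⁻²·s⁴·A²] = kg·m²·s⁻³·A⁻²
  (6.76 m^2·T) / (482 A):  [kg·m²·s⁻²·A⁻¹] / [A] = kg·m²·s⁻²·A⁻²
The terms do not share a single dimension (kg·m²·s⁻²·A⁻² vs kg·m²·s⁻³·A⁻²).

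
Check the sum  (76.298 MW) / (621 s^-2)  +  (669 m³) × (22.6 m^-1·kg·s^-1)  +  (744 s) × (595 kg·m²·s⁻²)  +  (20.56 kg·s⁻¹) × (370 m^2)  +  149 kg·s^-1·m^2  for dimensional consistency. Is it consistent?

In SI base units:
  (76.298 MW) / (621 s^-2):  [kg·m²·s⁻³] / [s⁻²] = kg·m²·s⁻¹
  (669 m³) × (22.6 m^-1·kg·s^-1):  [m³] · [kg·m⁻¹·s⁻¹] = kg·m²·s⁻¹
  (744 s) × (595 kg·m²·s⁻²):  [s] · [kg·m²·s⁻²] = kg·m²·s⁻¹
  (20.56 kg·s⁻¹) × (370 m^2):  [kg·s⁻¹] · [m²] = kg·m²·s⁻¹
  149 kg·s^-1·m^2:  kg·m²·s⁻¹
Every term reduces to kg·m²·s⁻¹.

Yes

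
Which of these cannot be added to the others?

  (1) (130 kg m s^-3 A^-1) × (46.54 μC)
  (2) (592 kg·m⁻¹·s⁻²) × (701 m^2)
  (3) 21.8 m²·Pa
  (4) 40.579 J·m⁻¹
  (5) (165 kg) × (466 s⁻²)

(5)

Reduce each to base SI dimensions:
  (1) [kg·m·s⁻³·A⁻¹] · [s·A] = kg·m·s⁻²
  (2) [kg·m⁻¹·s⁻²] · [m²] = kg·m·s⁻²
  (3) Pa·m² = N·m⁻²·m² = kg·m·s⁻²
  (4) J·m⁻¹ = N·m·m⁻¹ = kg·m·s⁻²
  (5) [kg] · [s⁻²] = kg·s⁻²
All reduce to kg·m·s⁻² except (5), which is kg·s⁻².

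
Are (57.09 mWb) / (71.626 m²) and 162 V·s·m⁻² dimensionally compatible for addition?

Yes

Expand each in SI base units:
  (57.09 mWb) / (71.626 m²):  [kg·m²·s⁻²·A⁻¹] / [m²] = kg·s⁻²·A⁻¹
  162 V·s·m⁻²:  V·s·m⁻² = J·C⁻¹·s·m⁻² = kg·s⁻²·A⁻¹
Both are kg·s⁻²·A⁻¹, so they have the same dimensions and can be added.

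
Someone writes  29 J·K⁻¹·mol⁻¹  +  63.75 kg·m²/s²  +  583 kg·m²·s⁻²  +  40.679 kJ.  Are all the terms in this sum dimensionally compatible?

No

Reduce each to base SI dimensions:
  29 J·K⁻¹·mol⁻¹:  J·mol⁻¹·K⁻¹ = N·m·mol⁻¹·K⁻¹ = kg·m²·s⁻²·K⁻¹·mol⁻¹
  63.75 kg·m²/s²:  kg·m²·s⁻²
  583 kg·m²·s⁻²:  kg·m²·s⁻²
  40.679 kJ:  J = N·m = kg·m²·s⁻²
The terms do not share a single dimension (kg·m²·s⁻² vs kg·m²·s⁻²·K⁻¹·mol⁻¹).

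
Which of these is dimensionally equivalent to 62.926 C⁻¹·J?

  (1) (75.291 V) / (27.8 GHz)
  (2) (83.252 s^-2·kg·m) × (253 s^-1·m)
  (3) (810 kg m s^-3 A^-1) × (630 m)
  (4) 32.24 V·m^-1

Reference: J·C⁻¹ = N·m·(s·A)⁻¹ = kg·m²·s⁻³·A⁻¹.
Each option:
  (1) [kg·m²·s⁻³·A⁻¹] / [s⁻¹] = kg·m²·s⁻²·A⁻¹
  (2) [kg·m·s⁻²] · [m·s⁻¹] = kg·m²·s⁻³
  (3) [kg·m·s⁻³·A⁻¹] · [m] = kg·m²·s⁻³·A⁻¹  ← same
  (4) V·m⁻¹ = J·C⁻¹·m⁻¹ = kg·m·s⁻³·A⁻¹
Only (3) matches kg·m²·s⁻³·A⁻¹.

(3)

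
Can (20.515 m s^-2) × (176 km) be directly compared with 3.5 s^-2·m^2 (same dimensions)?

Work out the base dimensions of each:
  (20.515 m s^-2) × (176 km):  [m·s⁻²] · [m] = m²·s⁻²
  3.5 s^-2·m^2:  m²·s⁻²
Both are m²·s⁻², so they have the same dimensions and can be added.

Yes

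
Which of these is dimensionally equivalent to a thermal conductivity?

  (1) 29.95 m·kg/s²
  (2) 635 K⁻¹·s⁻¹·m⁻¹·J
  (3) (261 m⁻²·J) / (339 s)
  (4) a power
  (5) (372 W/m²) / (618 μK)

Reference: [thermal conductivity] = kg·m·s⁻³·K⁻¹.
Each option:
  (1) kg·m·s⁻²
  (2) J·s⁻¹·m⁻¹·K⁻¹ = N·m·s⁻¹·m⁻¹·K⁻¹ = kg·m·s⁻³·K⁻¹  ← same
  (3) [kg·s⁻²] / [s] = kg·s⁻³
  (4) [power] = kg·m²·s⁻³
  (5) [kg·s⁻³] / [K] = kg·s⁻³·K⁻¹
Only (2) matches kg·m·s⁻³·K⁻¹.

(2)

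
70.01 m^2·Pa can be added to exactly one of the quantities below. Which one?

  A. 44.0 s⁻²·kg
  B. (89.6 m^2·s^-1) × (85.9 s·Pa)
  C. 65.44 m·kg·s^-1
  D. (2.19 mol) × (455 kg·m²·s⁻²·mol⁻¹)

Reference: Pa·m² = N·m⁻²·m² = kg·m·s⁻².
Each option:
  A. kg·s⁻²
  B. [m²·s⁻¹] · [kg·m⁻¹·s⁻¹] = kg·m·s⁻²  ← same
  C. kg·m·s⁻¹
  D. [mol] · [kg·m²·s⁻²·mol⁻¹] = kg·m²·s⁻²
Only B. matches kg·m·s⁻².

B.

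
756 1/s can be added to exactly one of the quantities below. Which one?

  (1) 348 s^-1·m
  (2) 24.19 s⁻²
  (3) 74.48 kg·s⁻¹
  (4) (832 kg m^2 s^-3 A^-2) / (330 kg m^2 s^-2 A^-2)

Reference: s⁻¹.
Each option:
  (1) m·s⁻¹
  (2) s⁻²
  (3) kg·s⁻¹
  (4) [kg·m²·s⁻³·A⁻²] / [kg·m²·s⁻²·A⁻²] = s⁻¹  ← same
Only (4) matches s⁻¹.

(4)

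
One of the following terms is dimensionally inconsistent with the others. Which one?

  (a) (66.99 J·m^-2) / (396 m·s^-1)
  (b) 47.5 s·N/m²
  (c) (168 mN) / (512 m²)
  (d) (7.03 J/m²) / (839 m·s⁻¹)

(c)

Dimensions:
  (a) [kg·s⁻²] / [m·s⁻¹] = kg·m⁻¹·s⁻¹
  (b) N·s·m⁻² = kg·m·s⁻²·s·m⁻² = kg·m⁻¹·s⁻¹
  (c) [kg·m·s⁻²] / [m²] = kg·m⁻¹·s⁻²
  (d) [kg·s⁻²] / [m·s⁻¹] = kg·m⁻¹·s⁻¹
All reduce to kg·m⁻¹·s⁻¹ except (c), which is kg·m⁻¹·s⁻².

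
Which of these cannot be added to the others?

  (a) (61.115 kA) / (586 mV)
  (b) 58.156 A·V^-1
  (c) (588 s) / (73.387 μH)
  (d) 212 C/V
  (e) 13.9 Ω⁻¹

(d)

Expand each in SI base units:
  (a) [A] / [kg·m²·s⁻³·A⁻¹] = kg⁻¹·m⁻²·s³·A²
  (b) A·V⁻¹ = A·(J·C⁻¹)⁻¹ = kg⁻¹·m⁻²·s³·A²
  (c) [s] / [kg·m²·s⁻²·A⁻²] = kg⁻¹·m⁻²·s³·A²
  (d) C·V⁻¹ = s·A·(J·C⁻¹)⁻¹ = kg⁻¹·m⁻²·s⁴·A²
  (e) Ω⁻¹ = (V·A⁻¹)⁻¹ = kg⁻¹·m⁻²·s³·A²
All reduce to kg⁻¹·m⁻²·s³·A² except (d), which is kg⁻¹·m⁻²·s⁴·A².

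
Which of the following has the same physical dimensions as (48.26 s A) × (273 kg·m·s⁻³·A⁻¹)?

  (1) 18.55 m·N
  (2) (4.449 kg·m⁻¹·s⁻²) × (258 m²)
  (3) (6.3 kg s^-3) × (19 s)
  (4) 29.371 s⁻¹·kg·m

(2)

Reference: [s·A] · [kg·m·s⁻³·A⁻¹] = kg·m·s⁻².
Each option:
  (1) N·m = kg·m·s⁻²·m = kg·m²·s⁻²
  (2) [kg·m⁻¹·s⁻²] · [m²] = kg·m·s⁻²  ← same
  (3) [kg·s⁻³] · [s] = kg·s⁻²
  (4) kg·m·s⁻¹
Only (2) matches kg·m·s⁻².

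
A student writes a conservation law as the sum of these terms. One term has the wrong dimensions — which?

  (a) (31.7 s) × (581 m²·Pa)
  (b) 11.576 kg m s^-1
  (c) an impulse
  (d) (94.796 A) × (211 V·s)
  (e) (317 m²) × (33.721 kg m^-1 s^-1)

Expand each in SI base units:
  (a) [s] · [kg·m·s⁻²] = kg·m·s⁻¹
  (b) kg·m·s⁻¹
  (c) [impulse] = kg·m·s⁻¹
  (d) [A] · [kg·m²·s⁻²·A⁻¹] = kg·m²·s⁻²
  (e) [m²] · [kg·m⁻¹·s⁻¹] = kg·m·s⁻¹
All reduce to kg·m·s⁻¹ except (d), which is kg·m²·s⁻².

(d)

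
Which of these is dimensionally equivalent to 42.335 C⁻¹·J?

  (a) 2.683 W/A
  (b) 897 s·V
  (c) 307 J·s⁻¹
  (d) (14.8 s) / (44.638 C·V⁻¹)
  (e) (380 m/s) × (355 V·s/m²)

Reference: J·C⁻¹ = N·m·(s·A)⁻¹ = kg·m²·s⁻³·A⁻¹.
Each option:
  (a) W·A⁻¹ = J·s⁻¹·A⁻¹ = kg·m²·s⁻³·A⁻¹  ← same
  (b) V·s = J·C⁻¹·s = kg·m²·s⁻²·A⁻¹
  (c) J·s⁻¹ = N·m·s⁻¹ = kg·m²·s⁻³
  (d) [s] / [kg⁻¹·m⁻²·s⁴·A²] = kg·m²·s⁻³·A⁻²
  (e) [m·s⁻¹] · [kg·s⁻²·A⁻¹] = kg·m·s⁻³·A⁻¹
Only (a) matches kg·m²·s⁻³·A⁻¹.

(a)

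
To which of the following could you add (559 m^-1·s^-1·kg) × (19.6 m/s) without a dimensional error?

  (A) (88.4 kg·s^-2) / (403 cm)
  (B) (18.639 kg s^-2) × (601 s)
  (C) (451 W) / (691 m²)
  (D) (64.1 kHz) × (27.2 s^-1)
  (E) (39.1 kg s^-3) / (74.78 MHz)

(E)

Reference: [kg·m⁻¹·s⁻¹] · [m·s⁻¹] = kg·s⁻².
Each option:
  (A) [kg·s⁻²] / [m] = kg·m⁻¹·s⁻²
  (B) [kg·s⁻²] · [s] = kg·s⁻¹
  (C) [kg·m²·s⁻³] / [m²] = kg·s⁻³
  (D) [s⁻¹] · [s⁻¹] = s⁻²
  (E) [kg·s⁻³] / [s⁻¹] = kg·s⁻²  ← same
Only (E) matches kg·s⁻².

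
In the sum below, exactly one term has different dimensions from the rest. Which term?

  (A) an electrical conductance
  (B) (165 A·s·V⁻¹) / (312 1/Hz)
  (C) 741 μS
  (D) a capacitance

(D)

Reduce each to base SI dimensions:
  (A) [electrical conductance] = kg⁻¹·m⁻²·s³·A²
  (B) [kg⁻¹·m⁻²·s⁴·A²] / [s] = kg⁻¹·m⁻²·s³·A²
  (C) S = Ω⁻¹ = kg⁻¹·m⁻²·s³·A²
  (D) [capacitance] = kg⁻¹·m⁻²·s⁴·A²
All reduce to kg⁻¹·m⁻²·s³·A² except (D), which is kg⁻¹·m⁻²·s⁴·A².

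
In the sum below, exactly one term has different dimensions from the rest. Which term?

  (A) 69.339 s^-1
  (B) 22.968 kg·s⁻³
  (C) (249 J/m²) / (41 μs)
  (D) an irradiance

(A)

Reduce each to base SI dimensions:
  (A) s⁻¹
  (B) kg·s⁻³
  (C) [kg·s⁻²] / [s] = kg·s⁻³
  (D) [irradiance] = kg·s⁻³
All reduce to kg·s⁻³ except (A), which is s⁻¹.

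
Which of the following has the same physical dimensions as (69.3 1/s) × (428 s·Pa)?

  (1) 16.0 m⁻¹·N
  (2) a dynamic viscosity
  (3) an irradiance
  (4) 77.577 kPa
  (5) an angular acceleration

(4)

Reference: [s⁻¹] · [kg·m⁻¹·s⁻¹] = kg·m⁻¹·s⁻².
Each option:
  (1) N·m⁻¹ = kg·m·s⁻²·m⁻¹ = kg·s⁻²
  (2) [dynamic viscosity] = kg·m⁻¹·s⁻¹
  (3) [irradiance] = kg·s⁻³
  (4) Pa = N·m⁻² = kg·m⁻¹·s⁻²  ← same
  (5) [angular acceleration] = s⁻²
Only (4) matches kg·m⁻¹·s⁻².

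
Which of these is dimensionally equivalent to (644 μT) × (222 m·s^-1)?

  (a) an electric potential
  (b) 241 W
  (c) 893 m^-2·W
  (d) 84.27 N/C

Reference: [kg·s⁻²·A⁻¹] · [m·s⁻¹] = kg·m·s⁻³·A⁻¹.
Each option:
  (a) [electric potential] = kg·m²·s⁻³·A⁻¹
  (b) W = J·s⁻¹ = kg·m²·s⁻³
  (c) W·m⁻² = J·s⁻¹·m⁻² = kg·s⁻³
  (d) N·C⁻¹ = kg·m·s⁻²·(s·A)⁻¹ = kg·m·s⁻³·A⁻¹  ← same
Only (d) matches kg·m·s⁻³·A⁻¹.

(d)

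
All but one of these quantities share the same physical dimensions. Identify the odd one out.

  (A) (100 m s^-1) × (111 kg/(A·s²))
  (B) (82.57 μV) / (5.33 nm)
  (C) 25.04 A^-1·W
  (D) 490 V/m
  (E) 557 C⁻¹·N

(C)

Dimensions:
  (A) [m·s⁻¹] · [kg·s⁻²·A⁻¹] = kg·m·s⁻³·A⁻¹
  (B) [kg·m²·s⁻³·A⁻¹] / [m] = kg·m·s⁻³·A⁻¹
  (C) W·A⁻¹ = J·s⁻¹·A⁻¹ = kg·m²·s⁻³·A⁻¹
  (D) V·m⁻¹ = J·C⁻¹·m⁻¹ = kg·m·s⁻³·A⁻¹
  (E) N·C⁻¹ = kg·m·s⁻²·(s·A)⁻¹ = kg·m·s⁻³·A⁻¹
All reduce to kg·m·s⁻³·A⁻¹ except (C), which is kg·m²·s⁻³·A⁻¹.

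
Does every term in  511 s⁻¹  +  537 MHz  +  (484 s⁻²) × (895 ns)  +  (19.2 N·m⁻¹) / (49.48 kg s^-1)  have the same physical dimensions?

Yes

Dimensions:
  511 s⁻¹:  s⁻¹
  537 MHz:  Hz = s⁻¹
  (484 s⁻²) × (895 ns):  [s⁻²] · [s] = s⁻¹
  (19.2 N·m⁻¹) / (49.48 kg s^-1):  [kg·s⁻²] / [kg·s⁻¹] = s⁻¹
Every term reduces to s⁻¹.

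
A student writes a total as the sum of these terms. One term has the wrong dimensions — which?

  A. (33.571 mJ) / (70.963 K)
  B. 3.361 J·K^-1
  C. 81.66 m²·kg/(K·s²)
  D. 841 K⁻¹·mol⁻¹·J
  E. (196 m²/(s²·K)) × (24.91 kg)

D.

Expand each in SI base units:
  A. [kg·m²·s⁻²] / [K] = kg·m²·s⁻²·K⁻¹
  B. J·K⁻¹ = N·m·K⁻¹ = kg·m²·s⁻²·K⁻¹
  C. kg·m²·s⁻²·K⁻¹
  D. J·mol⁻¹·K⁻¹ = N·m·mol⁻¹·K⁻¹ = kg·m²·s⁻²·K⁻¹·mol⁻¹
  E. [m²·s⁻²·K⁻¹] · [kg] = kg·m²·s⁻²·K⁻¹
All reduce to kg·m²·s⁻²·K⁻¹ except D., which is kg·m²·s⁻²·K⁻¹·mol⁻¹.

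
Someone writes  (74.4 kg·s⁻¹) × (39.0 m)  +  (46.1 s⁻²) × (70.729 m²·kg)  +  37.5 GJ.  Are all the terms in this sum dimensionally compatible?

Work out the base dimensions of each:
  (74.4 kg·s⁻¹) × (39.0 m):  [kg·s⁻¹] · [m] = kg·m·s⁻¹
  (46.1 s⁻²) × (70.729 m²·kg):  [s⁻²] · [kg·m²] = kg·m²·s⁻²
  37.5 GJ:  J = N·m = kg·m²·s⁻²
The terms do not share a single dimension (kg·m²·s⁻² vs kg·m·s⁻¹).

No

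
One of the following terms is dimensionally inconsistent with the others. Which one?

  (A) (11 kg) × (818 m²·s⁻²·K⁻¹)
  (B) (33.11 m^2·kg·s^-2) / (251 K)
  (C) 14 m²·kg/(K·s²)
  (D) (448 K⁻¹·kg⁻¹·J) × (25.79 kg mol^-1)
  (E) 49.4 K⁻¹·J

In SI base units:
  (A) [kg] · [m²·s⁻²·K⁻¹] = kg·m²·s⁻²·K⁻¹
  (B) [kg·m²·s⁻²] / [K] = kg·m²·s⁻²·K⁻¹
  (C) kg·m²·s⁻²·K⁻¹
  (D) [m²·s⁻²·K⁻¹] · [kg·mol⁻¹] = kg·m²·s⁻²·K⁻¹·mol⁻¹
  (E) J·K⁻¹ = N·m·K⁻¹ = kg·m²·s⁻²·K⁻¹
All reduce to kg·m²·s⁻²·K⁻¹ except (D), which is kg·m²·s⁻²·K⁻¹·mol⁻¹.

(D)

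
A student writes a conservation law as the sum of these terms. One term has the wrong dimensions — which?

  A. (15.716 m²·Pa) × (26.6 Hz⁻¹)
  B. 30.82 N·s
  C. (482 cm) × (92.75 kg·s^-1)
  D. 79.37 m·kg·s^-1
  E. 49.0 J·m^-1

Work out the base dimensions of each:
  A. [kg·m·s⁻²] · [s] = kg·m·s⁻¹
  B. N·s = kg·m·s⁻²·s = kg·m·s⁻¹
  C. [m] · [kg·s⁻¹] = kg·m·s⁻¹
  D. kg·m·s⁻¹
  E. J·m⁻¹ = N·m·m⁻¹ = kg·m·s⁻²
All reduce to kg·m·s⁻¹ except E., which is kg·m·s⁻².

E.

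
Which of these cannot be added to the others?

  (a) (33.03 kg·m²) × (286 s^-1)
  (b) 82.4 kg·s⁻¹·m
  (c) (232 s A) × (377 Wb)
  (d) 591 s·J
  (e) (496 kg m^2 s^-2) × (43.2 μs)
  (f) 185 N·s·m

(b)

Reduce each to base SI dimensions:
  (a) [kg·m²] · [s⁻¹] = kg·m²·s⁻¹
  (b) kg·m·s⁻¹
  (c) [s·A] · [kg·m²·s⁻²·A⁻¹] = kg·m²·s⁻¹
  (d) J·s = N·m·s = kg·m²·s⁻¹
  (e) [kg·m²·s⁻²] · [s] = kg·m²·s⁻¹
  (f) N·m·s = kg·m·s⁻²·m·s = kg·m²·s⁻¹
All reduce to kg·m²·s⁻¹ except (b), which is kg·m·s⁻¹.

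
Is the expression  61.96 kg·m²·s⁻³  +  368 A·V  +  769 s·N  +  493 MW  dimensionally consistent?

Work out the base dimensions of each:
  61.96 kg·m²·s⁻³:  kg·m²·s⁻³
  368 A·V:  V·A = J·C⁻¹·A = kg·m²·s⁻³
  769 s·N:  N·s = kg·m·s⁻²·s = kg·m·s⁻¹
  493 MW:  W = J·s⁻¹ = kg·m²·s⁻³
The terms do not share a single dimension (kg·m²·s⁻³ vs kg·m·s⁻¹).

No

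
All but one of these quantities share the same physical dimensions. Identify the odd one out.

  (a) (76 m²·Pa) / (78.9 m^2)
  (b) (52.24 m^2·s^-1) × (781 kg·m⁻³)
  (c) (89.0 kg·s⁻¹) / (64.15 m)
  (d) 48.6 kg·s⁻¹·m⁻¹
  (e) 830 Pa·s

(a)

Dimensions:
  (a) [kg·m·s⁻²] / [m²] = kg·m⁻¹·s⁻²
  (b) [m²·s⁻¹] · [kg·m⁻³] = kg·m⁻¹·s⁻¹
  (c) [kg·s⁻¹] / [m] = kg·m⁻¹·s⁻¹
  (d) kg·m⁻¹·s⁻¹
  (e) Pa·s = N·m⁻²·s = kg·m⁻¹·s⁻¹
All reduce to kg·m⁻¹·s⁻¹ except (a), which is kg·m⁻¹·s⁻².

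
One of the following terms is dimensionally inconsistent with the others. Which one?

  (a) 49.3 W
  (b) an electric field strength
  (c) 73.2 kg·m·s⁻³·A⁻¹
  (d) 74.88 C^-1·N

In SI base units:
  (a) W = J·s⁻¹ = kg·m²·s⁻³
  (b) [electric field strength] = kg·m·s⁻³·A⁻¹
  (c) kg·m·s⁻³·A⁻¹
  (d) N·C⁻¹ = kg·m·s⁻²·(s·A)⁻¹ = kg·m·s⁻³·A⁻¹
All reduce to kg·m·s⁻³·A⁻¹ except (a), which is kg·m²·s⁻³.

(a)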